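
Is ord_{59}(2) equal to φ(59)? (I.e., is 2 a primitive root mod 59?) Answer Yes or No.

φ(59) = 59 − 1 = 58 = 2 · 29.
2 is a primitive root mod 59 iff 2^(φ(59)/q) ≢ 1 for every prime q | φ(59), i.e. q ∈ {2, 29}.
2^29 ≡ 58 (mod 59)  [q = 2: ≢ 1 ✓]
2^2 ≡ 4 (mod 59)  [q = 29: ≢ 1 ✓]
Every test exponent gives a nontrivial residue, hence 2 generates the full group.

Yes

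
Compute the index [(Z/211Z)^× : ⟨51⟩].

By Lagrange's theorem, ord_211(51) divides φ(211) = 211 − 1 = 210 = 2 · 3 · 5 · 7.
Divisors of 210: 1, 2, 3, 5, 6, 7, 10, 14, 15, 21, 30, 35, 42, 70, 105, 210.
Test each divisor d:
51^1 ≡ 51
51^2 ≡ 69
51^3 ≡ 143
51^5 ≡ 161
51^6 ≡ 193
51^7 ≡ 137
51^10 ≡ 179
51^14 ≡ 201
51^15 ≡ 123
51^21 ≡ 107
51^30 ≡ 148
51^35 ≡ 196
51^42 ≡ 55
51^70 ≡ 14
51^105 ≡ 1
Thus |⟨51⟩| = ord(51) = 105.
Index = |(Z/211Z)^×| / |⟨51⟩| = 210 / 105 = 2.

2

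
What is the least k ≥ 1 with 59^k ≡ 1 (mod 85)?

The order of 59 must divide φ(85) = φ(5·17) = (5−1)·(17−1) = 4·16 = 64 = 2^6.
Divisors of 64: 1, 2, 4, 8, 16, 32, 64.
Compute 59^d (mod 85) for the divisors d until we hit 1:
59^1 ≡ 59 (mod 85)
59^2 ≡ 81 (mod 85)
59^4 ≡ 16 (mod 85)
59^8 ≡ 1 (mod 85) ✓
Therefore the multiplicative order of 59 modulo 85 is 8.

8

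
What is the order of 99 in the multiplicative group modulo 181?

30

By Lagrange's theorem, ord_181(99) divides φ(181) = 181 − 1 = 180 = 2^2 · 3^2 · 5.
Divisors of 180: 1, 2, 3, 4, 5, 6, 9, 10, 12, 15, 18, 20, 30, 36, 45, 60, 90, 180.
Evaluate successive powers at the divisors of 180:
99^1 ≡ 99 (mod 181)
99^2 ≡ 27 (mod 181)
99^3 ≡ 139 (mod 181)
99^4 ≡ 5 (mod 181)
99^5 ≡ 133 (mod 181)
99^6 ≡ 135 (mod 181)
99^9 ≡ 122 (mod 181)
99^10 ≡ 132 (mod 181)
99^12 ≡ 125 (mod 181)
99^15 ≡ 180 (mod 181)
99^18 ≡ 42 (mod 181)
99^20 ≡ 48 (mod 181)
99^30 ≡ 1 (mod 181) ✓
Hence ord(99) = 30.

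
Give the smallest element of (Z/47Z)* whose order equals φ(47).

5

φ(47) = 47 − 1 = 46 = 2 · 23.
g is a primitive root iff g^(46/q) ≢ 1 (mod 47) for each prime q ∈ {2, 23}.
g = 2: 2^23 ≡ 1 — hits 1, so not a primitive root.
g = 3: 3^23 ≡ 1 — hits 1, so not a primitive root.
g = 4: 4^23 ≡ 1 — hits 1, so not a primitive root.
g = 5: 5^23 ≡ 46; 5^2 ≡ 25 — none is 1, so 5 is a primitive root.
The smallest primitive root modulo 47 is 5.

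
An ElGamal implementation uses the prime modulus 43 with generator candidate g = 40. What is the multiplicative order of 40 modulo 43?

ord(40) | φ(43) = 43 − 1 = 42 = 2 · 3 · 7.
Divisors of 42: 1, 2, 3, 6, 7, 14, 21, 42.
Evaluate successive powers at the divisors of 42:
40^1 ≡ 40 (mod 43)
40^2 ≡ 9 (mod 43)
40^3 ≡ 16 (mod 43)
40^6 ≡ 41 (mod 43)
40^7 ≡ 6 (mod 43)
40^14 ≡ 36 (mod 43)
40^21 ≡ 1 (mod 43) ✓
Therefore the multiplicative order of 40 modulo 43 is 21.

21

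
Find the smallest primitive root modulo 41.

6

φ(41) = 41 − 1 = 40 = 2^3 · 5.
g is a primitive root iff g^(40/q) ≢ 1 (mod 41) for each prime q ∈ {2, 5}.
g = 2: 2^20 ≡ 1 — hits 1, so not a primitive root.
g = 3: 3^20 ≡ 40; 3^8 ≡ 1 — hits 1, so not a primitive root.
g = 4: 4^20 ≡ 1 — hits 1, so not a primitive root.
g = 5: 5^20 ≡ 1 — hits 1, so not a primitive root.
g = 6: 6^20 ≡ 40; 6^8 ≡ 10 — none is 1, so 6 is a primitive root.
So 6 is the smallest generator of (Z/41Z)^×.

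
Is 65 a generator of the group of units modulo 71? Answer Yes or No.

Yes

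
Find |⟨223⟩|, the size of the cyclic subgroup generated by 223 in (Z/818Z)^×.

Since 223 ∈ (Z/818Z)^×, its order divides φ(818) = φ(2)·φ(409) = 1·408 = 408 = 2^3 · 3 · 17.
Divisors of 408: 1, 2, 3, 4, 6, 8, 12, 17, 24, 34, 51, 68, 102, 136, 204, 408.
Check 223^d mod 818 for each divisor in increasing order:
223^1 ≡ 223 (mod 818)
223^2 ≡ 649 (mod 818)
223^3 ≡ 759 (mod 818)
223^4 ≡ 749 (mod 818)
223^6 ≡ 209 (mod 818)
223^8 ≡ 671 (mod 818)
223^12 ≡ 327 (mod 818)
223^17 ≡ 787 (mod 818)
223^24 ≡ 589 (mod 818)
223^34 ≡ 143 (mod 818)
223^51 ≡ 475 (mod 818)
223^68 ≡ 817 (mod 818)
223^102 ≡ 675 (mod 818)
223^136 ≡ 1 (mod 818) ✓
Therefore the multiplicative order of 223 modulo 818 is 136.

136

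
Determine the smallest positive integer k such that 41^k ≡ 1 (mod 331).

330

ord(41) | φ(331) = 331 − 1 = 330 = 2 · 3 · 5 · 11.
Divisors of 330: 1, 2, 3, 5, 6, 10, 11, 15, 22, 30, 33, 55, 66, 110, 165, 330.
Compute 41^d (mod 331) for the divisors d until we hit 1:
41^1 ≡ 41 (mod 331)
41^2 ≡ 26 (mod 331)
41^3 ≡ 73 (mod 331)
41^5 ≡ 243 (mod 331)
41^6 ≡ 33 (mod 331)
41^10 ≡ 131 (mod 331)
41^11 ≡ 75 (mod 331)
41^15 ≡ 57 (mod 331)
41^22 ≡ 329 (mod 331)
41^30 ≡ 270 (mod 331)
41^33 ≡ 181 (mod 331)
41^55 ≡ 300 (mod 331)
41^66 ≡ 323 (mod 331)
41^110 ≡ 299 (mod 331)
41^165 ≡ 330 (mod 331)
41^330 ≡ 1 (mod 331) ✓
Therefore the multiplicative order of 41 modulo 331 is 330.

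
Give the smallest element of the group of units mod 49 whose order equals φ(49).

3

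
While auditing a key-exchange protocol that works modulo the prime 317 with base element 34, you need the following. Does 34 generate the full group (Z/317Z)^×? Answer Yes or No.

No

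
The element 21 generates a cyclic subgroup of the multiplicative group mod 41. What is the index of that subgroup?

2

Since 21 ∈ (Z/41Z)^×, its order divides φ(41) = 41 − 1 = 40 = 2^3 · 5.
Divisors of 40: 1, 2, 4, 5, 8, 10, 20, 40.
Compute 21^d (mod 41) for the divisors d until we hit 1:
21^1 ≡ 21 (mod 41)
21^2 ≡ 31 (mod 41)
21^4 ≡ 18 (mod 41)
21^5 ≡ 9 (mod 41)
21^8 ≡ 37 (mod 41)
21^10 ≡ 40 (mod 41)
21^20 ≡ 1 (mod 41) ✓
Thus |⟨21⟩| = ord(21) = 20.
Index = |(Z/41Z)^×| / |⟨21⟩| = 40 / 20 = 2.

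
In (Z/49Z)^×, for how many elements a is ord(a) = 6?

φ(49) = φ(7^2) = 7·(7−1) = 42 = 2 · 3 · 7.
(Z/49Z)^× is cyclic (|G| = 42); a cyclic group of order m has exactly φ(d) elements of each order d | m, and none otherwise.
6 = 2 · 3 divides 42, and φ(6) = 2.

2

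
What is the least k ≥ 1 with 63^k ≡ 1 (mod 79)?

ord(63) | φ(79) = 79 − 1 = 78 = 2 · 3 · 13.
Divisors of 78: 1, 2, 3, 6, 13, 26, 39, 78.
Compute 63^d (mod 79) for the divisors d until we hit 1:
63^1 ≡ 63
63^2 ≡ 19
63^3 ≡ 12
63^6 ≡ 65
63^13 ≡ 24
63^26 ≡ 23
63^39 ≡ 78
63^78 ≡ 1
So ord_79(63) = 78.

78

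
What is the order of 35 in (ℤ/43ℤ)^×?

The order of 35 must divide φ(43) = 43 − 1 = 42 = 2 · 3 · 7.
Divisors of 42: 1, 2, 3, 6, 7, 14, 21, 42.
Check 35^d mod 43 for each divisor in increasing order:
35^1 ≡ 35 (mod 43)
35^2 ≡ 21 (mod 43)
35^3 ≡ 4 (mod 43)
35^6 ≡ 16 (mod 43)
35^7 ≡ 1 (mod 43) ✓
The smallest such exponent is 7, so the order of 35 is 7.

7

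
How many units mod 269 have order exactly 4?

2

φ(269) = 269 − 1 = 268 = 2^2 · 67.
In a cyclic group of order 268, there are φ(d) elements of order d for each divisor d of 268, and zero for non-divisors.
4 = 2^2 divides 268, and φ(4) = 2.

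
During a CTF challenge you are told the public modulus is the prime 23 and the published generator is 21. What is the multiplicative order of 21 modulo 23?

22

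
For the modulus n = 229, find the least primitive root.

6

φ(229) = 229 − 1 = 228 = 2^2 · 3 · 19.
Test candidates g = 2, 3, … against the prime factors q ∈ {2, 3, 19} of φ(229): g is a generator iff g^(228/q) ≢ 1 for every such q.
g = 2: 2^114 ≡ 228; 2^76 ≡ 1 — hits 1, so not a primitive root.
g = 3: 3^114 ≡ 1 — hits 1, so not a primitive root.
g = 4: 4^114 ≡ 1 — hits 1, so not a primitive root.
g = 5: 5^114 ≡ 1 — hits 1, so not a primitive root.
g = 6: 6^114 ≡ 228; 6^76 ≡ 134; 6^12 ≡ 165 — none is 1, so 6 is a primitive root.
The smallest primitive root modulo 229 is 6.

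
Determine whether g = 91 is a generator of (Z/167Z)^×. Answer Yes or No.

Yes

φ(167) = 167 − 1 = 166 = 2 · 83.
91 is a primitive root mod 167 iff 91^(φ(167)/q) ≢ 1 for every prime q | φ(167), i.e. q ∈ {2, 83}.
91^83 ≡ 166 (mod 167)  [q = 2: ≢ 1 ✓]
91^2 ≡ 98 (mod 167)  [q = 83: ≢ 1 ✓]
None equal 1, so ord_167(91) = 166: 91 is a primitive root.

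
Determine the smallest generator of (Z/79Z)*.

3

φ(79) = 79 − 1 = 78 = 2 · 3 · 13.
Test candidates g = 2, 3, … against the prime factors q ∈ {2, 3, 13} of φ(79): g is a generator iff g^(78/q) ≢ 1 for every such q.
g = 2: 2^39 ≡ 1 — hits 1, so not a primitive root.
g = 3: 3^39 ≡ 78; 3^26 ≡ 23; 3^6 ≡ 18 — none is 1, so 3 is a primitive root.
Hence the least primitive root of 79 is 3.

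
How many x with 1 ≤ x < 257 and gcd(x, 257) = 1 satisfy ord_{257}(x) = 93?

0

φ(257) = 257 − 1 = 256 = 2^8.
(Z/257Z)^× is cyclic (|G| = 256); a cyclic group of order m has exactly φ(d) elements of each order d | m, and none otherwise.
Since 93 ∤ 256, the count is 0.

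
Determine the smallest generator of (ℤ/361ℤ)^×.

2

φ(361) = φ(19^2) = 19·(19−1) = 342 = 2 · 3^2 · 19.
g is a primitive root iff g^(342/q) ≢ 1 (mod 361) for each prime q ∈ {2, 3, 19}.
g = 2: 2^171 ≡ 360; 2^114 ≡ 292; 2^18 ≡ 58 — none is 1, so 2 is a primitive root.
The smallest primitive root modulo 361 is 2.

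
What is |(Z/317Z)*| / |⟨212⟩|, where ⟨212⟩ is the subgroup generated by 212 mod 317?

4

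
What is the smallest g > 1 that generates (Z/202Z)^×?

3

φ(202) = φ(2)·φ(101) = 1·100 = 100 = 2^2 · 5^2.
Test candidates g = 2, 3, … against the prime factors q ∈ {2, 5} of φ(202): g is a generator iff g^(100/q) ≢ 1 for every such q.
g = 2: gcd(2, 202) = 2 > 1, not a unit — skip.
g = 3: 3^50 ≡ 201; 3^20 ≡ 185 — none is 1, so 3 is a primitive root.
Hence the least primitive root of 202 is 3.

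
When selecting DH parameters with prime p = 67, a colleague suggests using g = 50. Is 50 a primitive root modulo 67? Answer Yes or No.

Yes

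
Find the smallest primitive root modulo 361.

φ(361) = φ(19^2) = 19·(19−1) = 342 = 2 · 3^2 · 19.
Test candidates g = 2, 3, … against the prime factors q ∈ {2, 3, 19} of φ(361): g is a generator iff g^(342/q) ≢ 1 for every such q.
g = 2: 2^171 ≡ 360; 2^114 ≡ 292; 2^18 ≡ 58 — none is 1, so 2 is a primitive root.
So 2 is the smallest generator of (Z/361Z)^×.

2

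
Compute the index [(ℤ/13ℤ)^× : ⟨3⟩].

4

ord(3) | φ(13) = 13 − 1 = 12 = 2^2 · 3.
Divisors of 12: 1, 2, 3, 4, 6, 12.
Evaluate successive powers at the divisors of 12:
3^1 ≡ 3 (mod 13)
3^2 ≡ 9 (mod 13)
3^3 ≡ 1 (mod 13) ✓
Thus |⟨3⟩| = ord(3) = 3.
The index is φ(13) / ord(3) = 12 / 3 = 4.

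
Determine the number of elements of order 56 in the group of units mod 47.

φ(47) = 47 − 1 = 46 = 2 · 23.
In a cyclic group of order 46, there are φ(d) elements of order d for each divisor d of 46, and zero for non-divisors.
Here 46 is not a multiple of 56, so there are no elements of order 56.

0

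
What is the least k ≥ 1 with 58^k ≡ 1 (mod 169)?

Since 58 ∈ (Z/169Z)^×, its order divides φ(169) = φ(13^2) = 13·(13−1) = 156 = 2^2 · 3 · 13.
Divisors of 156: 1, 2, 3, 4, 6, 12, 13, 26, 39, 52, 78, 156.
Check 58^d mod 169 for each divisor in increasing order:
58^1 ≡ 58 (mod 169)
58^2 ≡ 153 (mod 169)
58^3 ≡ 86 (mod 169)
58^4 ≡ 87 (mod 169)
58^6 ≡ 129 (mod 169)
58^12 ≡ 79 (mod 169)
58^13 ≡ 19 (mod 169)
58^26 ≡ 23 (mod 169)
58^39 ≡ 99 (mod 169)
58^52 ≡ 22 (mod 169)
58^78 ≡ 168 (mod 169)
58^156 ≡ 1 (mod 169) ✓
So ord_169(58) = 156.

156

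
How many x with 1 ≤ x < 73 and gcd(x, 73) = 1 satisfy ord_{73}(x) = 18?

6

φ(73) = 73 − 1 = 72 = 2^3 · 3^2.
In a cyclic group of order 72, there are φ(d) elements of order d for each divisor d of 72, and zero for non-divisors.
18 = 2 · 3^2 divides 72, and φ(18) = 6.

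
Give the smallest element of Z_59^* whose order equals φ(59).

2

φ(59) = 59 − 1 = 58 = 2 · 29.
g is a primitive root iff g^(58/q) ≢ 1 (mod 59) for each prime q ∈ {2, 29}.
g = 2: 2^29 ≡ 58; 2^2 ≡ 4 — none is 1, so 2 is a primitive root.
The smallest primitive root modulo 59 is 2.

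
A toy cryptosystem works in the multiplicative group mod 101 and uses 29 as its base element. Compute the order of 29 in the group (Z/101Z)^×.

100

The order of 29 must divide φ(101) = 101 − 1 = 100 = 2^2 · 5^2.
Divisors of 100: 1, 2, 4, 5, 10, 20, 25, 50, 100.
Evaluate successive powers at the divisors of 100:
29^1 ≡ 29 (mod 101)
29^2 ≡ 33 (mod 101)
29^4 ≡ 79 (mod 101)
29^5 ≡ 69 (mod 101)
29^10 ≡ 14 (mod 101)
29^20 ≡ 95 (mod 101)
29^25 ≡ 91 (mod 101)
29^50 ≡ 100 (mod 101)
29^100 ≡ 1 (mod 101) ✓
Hence ord(29) = 100.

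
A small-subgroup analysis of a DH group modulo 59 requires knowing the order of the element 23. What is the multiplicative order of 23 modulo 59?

58

The order of 23 must divide φ(59) = 59 − 1 = 58 = 2 · 29.
Divisors of 58: 1, 2, 29, 58.
Evaluate successive powers at the divisors of 58:
23^1 ≡ 23 (mod 59)
23^2 ≡ 57 (mod 59)
23^29 ≡ 58 (mod 59)
23^58 ≡ 1 (mod 59) ✓
So ord_59(23) = 58.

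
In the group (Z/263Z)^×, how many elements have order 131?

130

φ(263) = 263 − 1 = 262 = 2 · 131.
In a cyclic group of order 262, there are φ(d) elements of order d for each divisor d of 262, and zero for non-divisors.
131 | 262, and φ(131) = 131 − 1 = 130.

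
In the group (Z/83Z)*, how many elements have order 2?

φ(83) = 83 − 1 = 82 = 2 · 41.
(Z/83Z)^× is cyclic (|G| = 82); a cyclic group of order m has exactly φ(d) elements of each order d | m, and none otherwise.
2 | 82, and φ(2) = 2 − 1 = 1.

1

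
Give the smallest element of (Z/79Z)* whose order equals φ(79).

3

φ(79) = 79 − 1 = 78 = 2 · 3 · 13.
g is a primitive root iff g^(78/q) ≢ 1 (mod 79) for each prime q ∈ {2, 3, 13}.
g = 2: 2^39 ≡ 1 — hits 1, so not a primitive root.
g = 3: 3^39 ≡ 78; 3^26 ≡ 23; 3^6 ≡ 18 — none is 1, so 3 is a primitive root.
The smallest primitive root modulo 79 is 3.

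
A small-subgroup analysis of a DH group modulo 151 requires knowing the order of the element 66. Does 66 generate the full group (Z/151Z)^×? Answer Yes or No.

No

φ(151) = 151 − 1 = 150 = 2 · 3 · 5^2.
It suffices to check that the order of 66 is not a proper divisor of 150: compute 66^(150/q) for q ∈ {2, 3, 5}.
66^75 ≡ 150 (mod 151)  [q = 2: ≢ 1 ✓]
66^50 ≡ 118 (mod 151)  [q = 3: ≢ 1 ✓]
66^30 ≡ 1 (mod 151)  [q = 5: ≡ 1 ✗]
Since 66^30 ≡ 1, the order of 66 divides 30 < 150, so 66 is not a primitive root.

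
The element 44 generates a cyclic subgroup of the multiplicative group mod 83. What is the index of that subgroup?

2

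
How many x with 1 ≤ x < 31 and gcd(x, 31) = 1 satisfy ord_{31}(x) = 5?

φ(31) = 31 − 1 = 30 = 2 · 3 · 5.
Since (Z/31Z)^× is cyclic of order 30, the number of elements of order d is φ(d) when d | 30 and 0 otherwise.
5 | 30, and φ(5) = 5 − 1 = 4.

4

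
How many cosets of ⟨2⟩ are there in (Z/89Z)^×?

By Lagrange's theorem, ord_89(2) divides φ(89) = 89 − 1 = 88 = 2^3 · 11.
Divisors of 88: 1, 2, 4, 8, 11, 22, 44, 88.
Compute 2^d (mod 89) for the divisors d until we hit 1:
2^1 ≡ 2
2^2 ≡ 4
2^4 ≡ 16
2^8 ≡ 78
2^11 ≡ 1
Thus |⟨2⟩| = ord(2) = 11.
The index is φ(89) / ord(2) = 88 / 11 = 8.

8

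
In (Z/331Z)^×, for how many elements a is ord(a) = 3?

φ(331) = 331 − 1 = 330 = 2 · 3 · 5 · 11.
In a cyclic group of order 330, there are φ(d) elements of order d for each divisor d of 330, and zero for non-divisors.
3 | 330, and φ(3) = 3 − 1 = 2.

2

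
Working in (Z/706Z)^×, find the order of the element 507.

352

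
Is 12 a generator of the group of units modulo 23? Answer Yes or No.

φ(23) = 23 − 1 = 22 = 2 · 11.
12 is a primitive root mod 23 iff 12^(φ(23)/q) ≢ 1 for every prime q | φ(23), i.e. q ∈ {2, 11}.
12^11 ≡ 1 (mod 23)  [q = 2: ≡ 1 ✗]
12^2 ≡ 6 (mod 23)  [q = 11: ≢ 1 ✓]
Since 12^11 ≡ 1, the order of 12 divides 11 < 22, so 12 is not a primitive root.

No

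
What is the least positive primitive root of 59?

φ(59) = 59 − 1 = 58 = 2 · 29.
g is a primitive root iff g^(58/q) ≢ 1 (mod 59) for each prime q ∈ {2, 29}.
g = 2: 2^29 ≡ 58; 2^2 ≡ 4 — none is 1, so 2 is a primitive root.
Hence the least primitive root of 59 is 2.

2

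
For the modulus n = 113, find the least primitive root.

φ(113) = 113 − 1 = 112 = 2^4 · 7.
Test candidates g = 2, 3, … against the prime factors q ∈ {2, 7} of φ(113): g is a generator iff g^(112/q) ≢ 1 for every such q.
g = 2: 2^56 ≡ 1 — hits 1, so not a primitive root.
g = 3: 3^56 ≡ 112; 3^16 ≡ 49 — none is 1, so 3 is a primitive root.
So 3 is the smallest generator of (Z/113Z)^×.

3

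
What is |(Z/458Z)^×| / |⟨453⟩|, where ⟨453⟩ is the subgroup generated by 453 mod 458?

4

The order of 453 must divide φ(458) = φ(2)·φ(229) = 1·228 = 228 = 2^2 · 3 · 19.
Divisors of 228: 1, 2, 3, 4, 6, 12, 19, 38, 57, 76, 114, 228.
Check 453^d mod 458 for each divisor in increasing order:
453^1 ≡ 453
453^2 ≡ 25
453^3 ≡ 333
453^4 ≡ 167
453^6 ≡ 53
453^12 ≡ 61
453^19 ≡ 323
453^38 ≡ 363
453^57 ≡ 1
The order of 453 is 57, so the subgroup it generates has 57 elements.
Index = |(Z/458Z)^×| / |⟨453⟩| = 228 / 57 = 4.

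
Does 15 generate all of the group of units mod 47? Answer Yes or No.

Yes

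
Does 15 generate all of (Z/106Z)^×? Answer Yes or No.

No

φ(106) = φ(2)·φ(53) = 1·52 = 52 = 2^2 · 13.
15 is a primitive root mod 106 iff 15^(φ(106)/q) ≢ 1 for every prime q | φ(106), i.e. q ∈ {2, 13}.
15^26 ≡ 1 (mod 106)  [q = 2: ≡ 1 ✗]
15^4 ≡ 63 (mod 106)  [q = 13: ≢ 1 ✓]
The check at q = 2 fails, so 15 generates a proper subgroup.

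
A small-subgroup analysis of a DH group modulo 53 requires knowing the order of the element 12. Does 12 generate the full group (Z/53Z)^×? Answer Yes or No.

Yes

φ(53) = 53 − 1 = 52 = 2^2 · 13.
An element g generates (Z/53Z)^× iff g^(52/q) ≢ 1 (mod 53) for each prime q ∈ {2, 13}.
12^26 ≡ 52 (mod 53)  [q = 2: ≢ 1 ✓]
12^4 ≡ 13 (mod 53)  [q = 13: ≢ 1 ✓]
Every test exponent gives a nontrivial residue, hence 12 generates the full group.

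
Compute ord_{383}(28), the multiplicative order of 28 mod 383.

191

Since 28 ∈ (Z/383Z)^×, its order divides φ(383) = 383 − 1 = 382 = 2 · 191.
Divisors of 382: 1, 2, 191, 382.
Check 28^d mod 383 for each divisor in increasing order:
28^1 ≡ 28 (mod 383)
28^2 ≡ 18 (mod 383)
28^191 ≡ 1 (mod 383) ✓
Hence ord(28) = 191.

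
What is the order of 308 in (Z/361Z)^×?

171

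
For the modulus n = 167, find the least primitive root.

φ(167) = 167 − 1 = 166 = 2 · 83.
g is a primitive root iff g^(166/q) ≢ 1 (mod 167) for each prime q ∈ {2, 83}.
g = 2: 2^83 ≡ 1 — hits 1, so not a primitive root.
g = 3: 3^83 ≡ 1 — hits 1, so not a primitive root.
g = 4: 4^83 ≡ 1 — hits 1, so not a primitive root.
g = 5: 5^83 ≡ 166; 5^2 ≡ 25 — none is 1, so 5 is a primitive root.
The smallest primitive root modulo 167 is 5.

5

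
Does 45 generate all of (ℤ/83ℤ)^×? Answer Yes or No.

Yes

φ(83) = 83 − 1 = 82 = 2 · 41.
It suffices to check that the order of 45 is not a proper divisor of 82: compute 45^(82/q) for q ∈ {2, 41}.
45^41 ≡ 82 (mod 83)  [q = 2: ≢ 1 ✓]
45^2 ≡ 33 (mod 83)  [q = 41: ≢ 1 ✓]
None equal 1, so ord_83(45) = 82: 45 is a primitive root.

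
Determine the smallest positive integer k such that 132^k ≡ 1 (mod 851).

198

By Lagrange's theorem, ord_851(132) divides φ(851) = φ(23·37) = (23−1)·(37−1) = 22·36 = 792 = 2^3 · 3^2 · 11.
Divisors of 792: 1, 2, 3, 4, 6, 8, 9, 11, 12, 18, 22, 24, 33, 36, 44, 66, 72, 88, 99, 132, 198, 264, 396, 792.
Evaluate successive powers at the divisors of 792:
132^1 ≡ 132 (mod 851)
132^2 ≡ 404 (mod 851)
132^3 ≡ 566 (mod 851)
132^4 ≡ 675 (mod 851)
132^6 ≡ 380 (mod 851)
132^8 ≡ 340 (mod 851)
132^9 ≡ 628 (mod 851)
132^11 ≡ 114 (mod 851)
132^12 ≡ 581 (mod 851)
132^18 ≡ 371 (mod 851)
132^22 ≡ 231 (mod 851)
132^24 ≡ 565 (mod 851)
132^33 ≡ 804 (mod 851)
132^36 ≡ 630 (mod 851)
132^44 ≡ 599 (mod 851)
132^66 ≡ 507 (mod 851)
132^72 ≡ 334 (mod 851)
132^88 ≡ 530 (mod 851)
132^99 ≡ 850 (mod 851)
132^132 ≡ 47 (mod 851)
132^198 ≡ 1 (mod 851) ✓
Therefore the multiplicative order of 132 modulo 851 is 198.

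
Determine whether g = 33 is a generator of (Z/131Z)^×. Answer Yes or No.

No

φ(131) = 131 − 1 = 130 = 2 · 5 · 13.
33 is a primitive root mod 131 iff 33^(φ(131)/q) ≢ 1 for every prime q | φ(131), i.e. q ∈ {2, 5, 13}.
33^65 ≡ 1 (mod 131)  [q = 2: ≡ 1 ✗]
33^26 ≡ 61 (mod 131)  [q = 5: ≢ 1 ✓]
33^10 ≡ 63 (mod 131)  [q = 13: ≢ 1 ✓]
Since 33^65 ≡ 1, the order of 33 divides 65 < 130, so 33 is not a primitive root.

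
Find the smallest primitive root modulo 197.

φ(197) = 197 − 1 = 196 = 2^2 · 7^2.
g is a primitive root iff g^(196/q) ≢ 1 (mod 197) for each prime q ∈ {2, 7}.
g = 2: 2^98 ≡ 196; 2^28 ≡ 104 — none is 1, so 2 is a primitive root.
The smallest primitive root modulo 197 is 2.

2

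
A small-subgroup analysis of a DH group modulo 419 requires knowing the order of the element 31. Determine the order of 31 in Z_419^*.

418

ord(31) | φ(419) = 419 − 1 = 418 = 2 · 11 · 19.
Divisors of 418: 1, 2, 11, 19, 22, 38, 209, 418.
Test each divisor d:
31^1 ≡ 31 (mod 419)
31^2 ≡ 123 (mod 419)
31^11 ≡ 412 (mod 419)
31^19 ≡ 71 (mod 419)
31^22 ≡ 49 (mod 419)
31^38 ≡ 13 (mod 419)
31^209 ≡ 418 (mod 419)
31^418 ≡ 1 (mod 419) ✓
Hence ord(31) = 418.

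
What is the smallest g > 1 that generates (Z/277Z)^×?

5

φ(277) = 277 − 1 = 276 = 2^2 · 3 · 23.
Test candidates g = 2, 3, … against the prime factors q ∈ {2, 3, 23} of φ(277): g is a generator iff g^(276/q) ≢ 1 for every such q.
g = 2: 2^138 ≡ 276; 2^92 ≡ 1 — hits 1, so not a primitive root.
g = 3: 3^138 ≡ 1 — hits 1, so not a primitive root.
g = 4: 4^138 ≡ 1 — hits 1, so not a primitive root.
g = 5: 5^138 ≡ 276; 5^92 ≡ 116; 5^12 ≡ 27 — none is 1, so 5 is a primitive root.
The smallest primitive root modulo 277 is 5.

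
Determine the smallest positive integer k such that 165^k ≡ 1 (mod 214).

106

ord(165) | φ(214) = φ(2)·φ(107) = 1·106 = 106 = 2 · 53.
Divisors of 106: 1, 2, 53, 106.
Check 165^d mod 214 for each divisor in increasing order:
165^1 ≡ 165 (mod 214)
165^2 ≡ 47 (mod 214)
165^53 ≡ 213 (mod 214)
165^106 ≡ 1 (mod 214) ✓
Hence ord(165) = 106.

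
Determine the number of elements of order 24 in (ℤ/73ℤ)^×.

φ(73) = 73 − 1 = 72 = 2^3 · 3^2.
(Z/73Z)^× is cyclic (|G| = 72); a cyclic group of order m has exactly φ(d) elements of each order d | m, and none otherwise.
24 = 2^3 · 3 divides 72, and φ(24) = 8.

8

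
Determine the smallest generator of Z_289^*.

φ(289) = φ(17^2) = 17·(17−1) = 272 = 2^4 · 17.
Test candidates g = 2, 3, … against the prime factors q ∈ {2, 17} of φ(289): g is a generator iff g^(272/q) ≢ 1 for every such q.
g = 2: 2^136 ≡ 1 — hits 1, so not a primitive root.
g = 3: 3^136 ≡ 288; 3^16 ≡ 171 — none is 1, so 3 is a primitive root.
So 3 is the smallest generator of (Z/289Z)^×.

3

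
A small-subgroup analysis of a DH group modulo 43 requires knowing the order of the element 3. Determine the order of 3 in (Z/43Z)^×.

Since 3 ∈ (Z/43Z)^×, its order divides φ(43) = 43 − 1 = 42 = 2 · 3 · 7.
Divisors of 42: 1, 2, 3, 6, 7, 14, 21, 42.
Test each divisor d:
3^1 ≡ 3 (mod 43)
3^2 ≡ 9 (mod 43)
3^3 ≡ 27 (mod 43)
3^6 ≡ 41 (mod 43)
3^7 ≡ 37 (mod 43)
3^14 ≡ 36 (mod 43)
3^21 ≡ 42 (mod 43)
3^42 ≡ 1 (mod 43) ✓
Therefore the multiplicative order of 3 modulo 43 is 42.

42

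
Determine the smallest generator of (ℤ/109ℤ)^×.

φ(109) = 109 − 1 = 108 = 2^2 · 3^3.
g is a primitive root iff g^(108/q) ≢ 1 (mod 109) for each prime q ∈ {2, 3}.
g = 2: 2^54 ≡ 108; 2^36 ≡ 1 — hits 1, so not a primitive root.
g = 3: 3^54 ≡ 1 — hits 1, so not a primitive root.
g = 4: 4^54 ≡ 1 — hits 1, so not a primitive root.
g = 5: 5^54 ≡ 1 — hits 1, so not a primitive root.
g = 6: 6^54 ≡ 108; 6^36 ≡ 63 — none is 1, so 6 is a primitive root.
The smallest primitive root modulo 109 is 6.

6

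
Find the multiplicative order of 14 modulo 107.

53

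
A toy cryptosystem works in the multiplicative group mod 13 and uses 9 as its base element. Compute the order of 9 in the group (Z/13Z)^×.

3

By Lagrange's theorem, ord_13(9) divides φ(13) = 13 − 1 = 12 = 2^2 · 3.
Divisors of 12: 1, 2, 3, 4, 6, 12.
Test each divisor d:
9^1 ≡ 9 (mod 13)
9^2 ≡ 3 (mod 13)
9^3 ≡ 1 (mod 13) ✓
Therefore the multiplicative order of 9 modulo 13 is 3.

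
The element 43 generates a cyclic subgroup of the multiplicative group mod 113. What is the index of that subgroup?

The order of 43 must divide φ(113) = 113 − 1 = 112 = 2^4 · 7.
Divisors of 112: 1, 2, 4, 7, 8, 14, 16, 28, 56, 112.
Compute 43^d (mod 113) for the divisors d until we hit 1:
43^1 ≡ 43 (mod 113)
43^2 ≡ 41 (mod 113)
43^4 ≡ 99 (mod 113)
43^7 ≡ 65 (mod 113)
43^8 ≡ 83 (mod 113)
43^14 ≡ 44 (mod 113)
43^16 ≡ 109 (mod 113)
43^28 ≡ 15 (mod 113)
43^56 ≡ 112 (mod 113)
43^112 ≡ 1 (mod 113) ✓
The order of 43 is 112, so the subgroup it generates has 112 elements.
Index = |(Z/113Z)^×| / |⟨43⟩| = 112 / 112 = 1.

1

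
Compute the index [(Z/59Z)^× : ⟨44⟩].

1

ord(44) | φ(59) = 59 − 1 = 58 = 2 · 29.
Divisors of 58: 1, 2, 29, 58.
Check 44^d mod 59 for each divisor in increasing order:
44^1 ≡ 44 (mod 59)
44^2 ≡ 48 (mod 59)
44^29 ≡ 58 (mod 59)
44^58 ≡ 1 (mod 59) ✓
So ord_59(44) = 58, hence |⟨44⟩| = 58.
The index is φ(59) / ord(44) = 58 / 58 = 1.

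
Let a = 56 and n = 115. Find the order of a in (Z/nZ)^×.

22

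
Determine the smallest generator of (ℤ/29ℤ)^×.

2

φ(29) = 29 − 1 = 28 = 2^2 · 7.
g is a primitive root iff g^(28/q) ≢ 1 (mod 29) for each prime q ∈ {2, 7}.
g = 2: 2^14 ≡ 28; 2^4 ≡ 16 — none is 1, so 2 is a primitive root.
Hence the least primitive root of 29 is 2.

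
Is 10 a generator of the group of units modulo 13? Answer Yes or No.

No

φ(13) = 13 − 1 = 12 = 2^2 · 3.
Test 10^(12/q) mod 13 for each prime factor q of 12:
10^6 ≡ 1 (mod 13)  [q = 2: ≡ 1 ✗]
10^4 ≡ 3 (mod 13)  [q = 3: ≢ 1 ✓]
10^6 ≡ 1 shows ord(10) | 6, strictly less than φ(13); not a primitive root.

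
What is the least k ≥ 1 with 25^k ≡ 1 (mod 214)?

53

ord(25) | φ(214) = φ(2)·φ(107) = 1·106 = 106 = 2 · 53.
Divisors of 106: 1, 2, 53, 106.
Check 25^d mod 214 for each divisor in increasing order:
25^1 ≡ 25
25^2 ≡ 197
25^53 ≡ 1
The smallest such exponent is 53, so the order of 25 is 53.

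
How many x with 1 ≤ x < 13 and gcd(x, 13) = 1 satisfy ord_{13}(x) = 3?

2

φ(13) = 13 − 1 = 12 = 2^2 · 3.
In a cyclic group of order 12, there are φ(d) elements of order d for each divisor d of 12, and zero for non-divisors.
3 | 12, and φ(3) = 3 − 1 = 2.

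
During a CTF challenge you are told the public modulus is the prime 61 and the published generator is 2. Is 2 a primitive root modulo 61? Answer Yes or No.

φ(61) = 61 − 1 = 60 = 2^2 · 3 · 5.
2 is a primitive root mod 61 iff 2^(φ(61)/q) ≢ 1 for every prime q | φ(61), i.e. q ∈ {2, 3, 5}.
2^30 ≡ 60 (mod 61)  [q = 2: ≢ 1 ✓]
2^20 ≡ 47 (mod 61)  [q = 3: ≢ 1 ✓]
2^12 ≡ 9 (mod 61)  [q = 5: ≢ 1 ✓]
None equal 1, so ord_61(2) = 60: 2 is a primitive root.

Yes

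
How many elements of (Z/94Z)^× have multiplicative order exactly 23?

22

φ(94) = φ(2)·φ(47) = 1·46 = 46 = 2 · 23.
(Z/94Z)^× is cyclic (|G| = 46); a cyclic group of order m has exactly φ(d) elements of each order d | m, and none otherwise.
23 | 46, and φ(23) = 23 − 1 = 22.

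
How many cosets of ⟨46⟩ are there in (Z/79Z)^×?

6

The order of 46 must divide φ(79) = 79 − 1 = 78 = 2 · 3 · 13.
Divisors of 78: 1, 2, 3, 6, 13, 26, 39, 78.
Test each divisor d:
46^1 ≡ 46
46^2 ≡ 62
46^3 ≡ 8
46^6 ≡ 64
46^13 ≡ 1
So ord_79(46) = 13, hence |⟨46⟩| = 13.
[(Z/79Z)^× : ⟨46⟩] = 78/13 = 6.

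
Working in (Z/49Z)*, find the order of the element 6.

14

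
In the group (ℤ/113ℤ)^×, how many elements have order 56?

24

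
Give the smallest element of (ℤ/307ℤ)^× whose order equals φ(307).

φ(307) = 307 − 1 = 306 = 2 · 3^2 · 17.
g is a primitive root iff g^(306/q) ≢ 1 (mod 307) for each prime q ∈ {2, 3, 17}.
g = 2: 2^153 ≡ 306; 2^102 ≡ 1 — hits 1, so not a primitive root.
g = 3: 3^153 ≡ 306; 3^102 ≡ 1 — hits 1, so not a primitive root.
g = 4: 4^153 ≡ 1 — hits 1, so not a primitive root.
g = 5: 5^153 ≡ 306; 5^102 ≡ 289; 5^18 ≡ 81 — none is 1, so 5 is a primitive root.
Hence the least primitive root of 307 is 5.

5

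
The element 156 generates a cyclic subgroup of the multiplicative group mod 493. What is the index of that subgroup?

4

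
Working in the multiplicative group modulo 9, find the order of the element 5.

ord(5) | φ(9) = φ(3^2) = 3·(3−1) = 6 = 2 · 3.
Divisors of 6: 1, 2, 3, 6.
Compute 5^d (mod 9) for the divisors d until we hit 1:
5^1 ≡ 5 (mod 9)
5^2 ≡ 7 (mod 9)
5^3 ≡ 8 (mod 9)
5^6 ≡ 1 (mod 9) ✓
The smallest such exponent is 6, so the order of 5 is 6.

6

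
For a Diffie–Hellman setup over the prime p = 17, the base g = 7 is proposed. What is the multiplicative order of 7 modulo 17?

ord(7) | φ(17) = 17 − 1 = 16 = 2^4.
Divisors of 16: 1, 2, 4, 8, 16.
Check 7^d mod 17 for each divisor in increasing order:
7^1 ≡ 7
7^2 ≡ 15
7^4 ≡ 4
7^8 ≡ 16
7^16 ≡ 1
Therefore the multiplicative order of 7 modulo 17 is 16.

16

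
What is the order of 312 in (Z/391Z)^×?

176

By Lagrange's theorem, ord_391(312) divides φ(391) = φ(17·23) = (17−1)·(23−1) = 16·22 = 352 = 2^5 · 11.
Divisors of 352: 1, 2, 4, 8, 11, 16, 22, 32, 44, 88, 176, 352.
Evaluate successive powers at the divisors of 352:
312^1 ≡ 312
312^2 ≡ 376
312^4 ≡ 225
312^8 ≡ 186
312^11 ≡ 277
312^16 ≡ 188
312^22 ≡ 93
312^32 ≡ 154
312^44 ≡ 47
312^88 ≡ 254
312^176 ≡ 1
So ord_391(312) = 176.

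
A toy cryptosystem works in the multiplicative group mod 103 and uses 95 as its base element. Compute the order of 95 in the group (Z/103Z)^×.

34

The order of 95 must divide φ(103) = 103 − 1 = 102 = 2 · 3 · 17.
Divisors of 102: 1, 2, 3, 6, 17, 34, 51, 102.
Compute 95^d (mod 103) for the divisors d until we hit 1:
95^1 ≡ 95
95^2 ≡ 64
95^3 ≡ 3
95^6 ≡ 9
95^17 ≡ 102
95^34 ≡ 1
Hence ord(95) = 34.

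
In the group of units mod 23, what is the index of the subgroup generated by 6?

2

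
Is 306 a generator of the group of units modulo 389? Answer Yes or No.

Yes

φ(389) = 389 − 1 = 388 = 2^2 · 97.
306 is a primitive root mod 389 iff 306^(φ(389)/q) ≢ 1 for every prime q | φ(389), i.e. q ∈ {2, 97}.
306^194 ≡ 388 (mod 389)  [q = 2: ≢ 1 ✓]
306^4 ≡ 321 (mod 389)  [q = 97: ≢ 1 ✓]
None equal 1, so ord_389(306) = 388: 306 is a primitive root.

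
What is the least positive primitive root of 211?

2

φ(211) = 211 − 1 = 210 = 2 · 3 · 5 · 7.
g is a primitive root iff g^(210/q) ≢ 1 (mod 211) for each prime q ∈ {2, 3, 5, 7}.
g = 2: 2^105 ≡ 210; 2^70 ≡ 196; 2^42 ≡ 107; 2^30 ≡ 171 — none is 1, so 2 is a primitive root.
Hence the least primitive root of 211 is 2.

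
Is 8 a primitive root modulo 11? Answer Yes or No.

φ(11) = 11 − 1 = 10 = 2 · 5.
8 is a primitive root mod 11 iff 8^(φ(11)/q) ≢ 1 for every prime q | φ(11), i.e. q ∈ {2, 5}.
8^5 ≡ 10 (mod 11)  [q = 2: ≢ 1 ✓]
8^2 ≡ 9 (mod 11)  [q = 5: ≢ 1 ✓]
Every test exponent gives a nontrivial residue, hence 8 generates the full group.

Yes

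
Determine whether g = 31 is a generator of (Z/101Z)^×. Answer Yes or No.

No

φ(101) = 101 − 1 = 100 = 2^2 · 5^2.
Test 31^(100/q) mod 101 for each prime factor q of 100:
31^50 ≡ 1 (mod 101)  [q = 2: ≡ 1 ✗]
31^20 ≡ 84 (mod 101)  [q = 5: ≢ 1 ✓]
31^50 ≡ 1 shows ord(31) | 50, strictly less than φ(101); not a primitive root.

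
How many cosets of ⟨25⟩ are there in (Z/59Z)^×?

2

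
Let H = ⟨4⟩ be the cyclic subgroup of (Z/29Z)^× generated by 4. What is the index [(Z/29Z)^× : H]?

2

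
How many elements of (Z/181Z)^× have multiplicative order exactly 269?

φ(181) = 181 − 1 = 180 = 2^2 · 3^2 · 5.
Since (Z/181Z)^× is cyclic of order 180, the number of elements of order d is φ(d) when d | 180 and 0 otherwise.
Since 269 ∤ 180, the count is 0.

0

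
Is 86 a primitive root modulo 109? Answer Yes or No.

φ(109) = 109 − 1 = 108 = 2^2 · 3^3.
Test 86^(108/q) mod 109 for each prime factor q of 108:
86^54 ≡ 108 (mod 109)  [q = 2: ≢ 1 ✓]
86^36 ≡ 1 (mod 109)  [q = 3: ≡ 1 ✗]
86^36 ≡ 1 shows ord(86) | 36, strictly less than φ(109); not a primitive root.

No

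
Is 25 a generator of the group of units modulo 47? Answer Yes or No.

No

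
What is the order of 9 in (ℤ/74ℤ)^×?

Since 9 ∈ (Z/74Z)^×, its order divides φ(74) = φ(2)·φ(37) = 1·36 = 36 = 2^2 · 3^2.
Divisors of 36: 1, 2, 3, 4, 6, 9, 12, 18, 36.
Evaluate successive powers at the divisors of 36:
9^1 ≡ 9
9^2 ≡ 7
9^3 ≡ 63
9^4 ≡ 49
9^6 ≡ 47
9^9 ≡ 1
Hence ord(9) = 9.

9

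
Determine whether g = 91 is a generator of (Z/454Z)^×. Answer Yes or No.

φ(454) = φ(2)·φ(227) = 1·226 = 226 = 2 · 113.
Test 91^(226/q) mod 454 for each prime factor q of 226:
91^113 ≡ 453 (mod 454)  [q = 2: ≢ 1 ✓]
91^2 ≡ 109 (mod 454)  [q = 113: ≢ 1 ✓]
Every test exponent gives a nontrivial residue, hence 91 generates the full group.

Yes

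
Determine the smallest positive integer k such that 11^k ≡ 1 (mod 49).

21

The order of 11 must divide φ(49) = φ(7^2) = 7·(7−1) = 42 = 2 · 3 · 7.
Divisors of 42: 1, 2, 3, 6, 7, 14, 21, 42.
Compute 11^d (mod 49) for the divisors d until we hit 1:
11^1 ≡ 11 (mod 49)
11^2 ≡ 23 (mod 49)
11^3 ≡ 8 (mod 49)
11^6 ≡ 15 (mod 49)
11^7 ≡ 18 (mod 49)
11^14 ≡ 30 (mod 49)
11^21 ≡ 1 (mod 49) ✓
The smallest such exponent is 21, so the order of 11 is 21.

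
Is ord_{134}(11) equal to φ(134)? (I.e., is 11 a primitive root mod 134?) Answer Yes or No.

φ(134) = φ(2)·φ(67) = 1·66 = 66 = 2 · 3 · 11.
11 is a primitive root mod 134 iff 11^(φ(134)/q) ≢ 1 for every prime q | φ(134), i.e. q ∈ {2, 3, 11}.
11^33 ≡ 133 (mod 134)  [q = 2: ≢ 1 ✓]
11^22 ≡ 29 (mod 134)  [q = 3: ≢ 1 ✓]
11^6 ≡ 81 (mod 134)  [q = 11: ≢ 1 ✓]
All checks pass, so 11 has order 66 and is a primitive root modulo 134.

Yes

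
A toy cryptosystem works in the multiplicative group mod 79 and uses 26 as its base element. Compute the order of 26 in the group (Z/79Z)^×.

39

By Lagrange's theorem, ord_79(26) divides φ(79) = 79 − 1 = 78 = 2 · 3 · 13.
Divisors of 78: 1, 2, 3, 6, 13, 26, 39, 78.
Evaluate successive powers at the divisors of 78:
26^1 ≡ 26 (mod 79)
26^2 ≡ 44 (mod 79)
26^3 ≡ 38 (mod 79)
26^6 ≡ 22 (mod 79)
26^13 ≡ 23 (mod 79)
26^26 ≡ 55 (mod 79)
26^39 ≡ 1 (mod 79) ✓
Therefore the multiplicative order of 26 modulo 79 is 39.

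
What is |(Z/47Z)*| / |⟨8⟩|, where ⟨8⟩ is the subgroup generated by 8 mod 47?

2

ord(8) | φ(47) = 47 − 1 = 46 = 2 · 23.
Divisors of 46: 1, 2, 23, 46.
Evaluate successive powers at the divisors of 46:
8^1 ≡ 8
8^2 ≡ 17
8^23 ≡ 1
Thus |⟨8⟩| = ord(8) = 23.
Index = |(Z/47Z)^×| / |⟨8⟩| = 46 / 23 = 2.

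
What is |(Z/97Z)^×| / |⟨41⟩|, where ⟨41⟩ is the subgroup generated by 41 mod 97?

Since 41 ∈ (Z/97Z)^×, its order divides φ(97) = 97 − 1 = 96 = 2^5 · 3.
Divisors of 96: 1, 2, 3, 4, 6, 8, 12, 16, 24, 32, 48, 96.
Check 41^d mod 97 for each divisor in increasing order:
41^1 ≡ 41 (mod 97)
41^2 ≡ 32 (mod 97)
41^3 ≡ 51 (mod 97)
41^4 ≡ 54 (mod 97)
41^6 ≡ 79 (mod 97)
41^8 ≡ 6 (mod 97)
41^12 ≡ 33 (mod 97)
41^16 ≡ 36 (mod 97)
41^24 ≡ 22 (mod 97)
41^32 ≡ 35 (mod 97)
41^48 ≡ 96 (mod 97)
41^96 ≡ 1 (mod 97) ✓
The order of 41 is 96, so the subgroup it generates has 96 elements.
[(Z/97Z)^× : ⟨41⟩] = 96/96 = 1.

1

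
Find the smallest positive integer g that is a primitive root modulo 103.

5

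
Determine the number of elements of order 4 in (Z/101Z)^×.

2

φ(101) = 101 − 1 = 100 = 2^2 · 5^2.
In a cyclic group of order 100, there are φ(d) elements of order d for each divisor d of 100, and zero for non-divisors.
4 = 2^2 divides 100, and φ(4) = 2.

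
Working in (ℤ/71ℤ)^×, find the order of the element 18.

35

The order of 18 must divide φ(71) = 71 − 1 = 70 = 2 · 5 · 7.
Divisors of 70: 1, 2, 5, 7, 10, 14, 35, 70.
Compute 18^d (mod 71) for the divisors d until we hit 1:
18^1 ≡ 18
18^2 ≡ 40
18^5 ≡ 45
18^7 ≡ 25
18^10 ≡ 37
18^14 ≡ 57
18^35 ≡ 1
The smallest such exponent is 35, so the order of 18 is 35.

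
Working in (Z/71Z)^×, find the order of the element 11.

ord(11) | φ(71) = 71 − 1 = 70 = 2 · 5 · 7.
Divisors of 70: 1, 2, 5, 7, 10, 14, 35, 70.
Compute 11^d (mod 71) for the divisors d until we hit 1:
11^1 ≡ 11 (mod 71)
11^2 ≡ 50 (mod 71)
11^5 ≡ 23 (mod 71)
11^7 ≡ 14 (mod 71)
11^10 ≡ 32 (mod 71)
11^14 ≡ 54 (mod 71)
11^35 ≡ 70 (mod 71)
11^70 ≡ 1 (mod 71) ✓
Therefore the multiplicative order of 11 modulo 71 is 70.

70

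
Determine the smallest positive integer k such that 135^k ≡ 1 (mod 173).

Since 135 ∈ (Z/173Z)^×, its order divides φ(173) = 173 − 1 = 172 = 2^2 · 43.
Divisors of 172: 1, 2, 4, 43, 86, 172.
Test each divisor d:
135^1 ≡ 135
135^2 ≡ 60
135^4 ≡ 140
135^43 ≡ 1
So ord_173(135) = 43.

43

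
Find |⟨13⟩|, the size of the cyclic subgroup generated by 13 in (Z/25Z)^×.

20

By Lagrange's theorem, ord_25(13) divides φ(25) = φ(5^2) = 5·(5−1) = 20 = 2^2 · 5.
Divisors of 20: 1, 2, 4, 5, 10, 20.
Compute 13^d (mod 25) for the divisors d until we hit 1:
13^1 ≡ 13 (mod 25)
13^2 ≡ 19 (mod 25)
13^4 ≡ 11 (mod 25)
13^5 ≡ 18 (mod 25)
13^10 ≡ 24 (mod 25)
13^20 ≡ 1 (mod 25) ✓
So ord_25(13) = 20.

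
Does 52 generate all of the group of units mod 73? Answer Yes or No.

No

φ(73) = 73 − 1 = 72 = 2^3 · 3^2.
It suffices to check that the order of 52 is not a proper divisor of 72: compute 52^(72/q) for q ∈ {2, 3}.
52^36 ≡ 72 (mod 73)  [q = 2: ≢ 1 ✓]
52^24 ≡ 1 (mod 73)  [q = 3: ≡ 1 ✗]
52^24 ≡ 1 shows ord(52) | 24, strictly less than φ(73); not a primitive root.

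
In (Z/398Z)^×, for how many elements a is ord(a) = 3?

2

φ(398) = φ(2)·φ(199) = 1·198 = 198 = 2 · 3^2 · 11.
(Z/398Z)^× is cyclic (|G| = 198); a cyclic group of order m has exactly φ(d) elements of each order d | m, and none otherwise.
3 | 198, and φ(3) = 3 − 1 = 2.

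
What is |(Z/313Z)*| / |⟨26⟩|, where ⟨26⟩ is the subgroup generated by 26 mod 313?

8

Since 26 ∈ (Z/313Z)^×, its order divides φ(313) = 313 − 1 = 312 = 2^3 · 3 · 13.
Divisors of 312: 1, 2, 3, 4, 6, 8, 12, 13, 24, 26, 39, 52, 78, 104, 156, 312.
Compute 26^d (mod 313) for the divisors d until we hit 1:
26^1 ≡ 26
26^2 ≡ 50
26^3 ≡ 48
26^4 ≡ 309
26^6 ≡ 113
26^8 ≡ 16
26^12 ≡ 249
26^13 ≡ 214
26^24 ≡ 27
26^26 ≡ 98
26^39 ≡ 1
So ord_313(26) = 39, hence |⟨26⟩| = 39.
The index is φ(313) / ord(26) = 312 / 39 = 8.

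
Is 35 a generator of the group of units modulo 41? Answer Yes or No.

Yes

φ(41) = 41 − 1 = 40 = 2^3 · 5.
Test 35^(40/q) mod 41 for each prime factor q of 40:
35^20 ≡ 40 (mod 41)  [q = 2: ≢ 1 ✓]
35^8 ≡ 10 (mod 41)  [q = 5: ≢ 1 ✓]
None equal 1, so ord_41(35) = 40: 35 is a primitive root.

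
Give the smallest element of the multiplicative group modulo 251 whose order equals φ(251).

6

φ(251) = 251 − 1 = 250 = 2 · 5^3.
g is a primitive root iff g^(250/q) ≢ 1 (mod 251) for each prime q ∈ {2, 5}.
g = 2: 2^125 ≡ 250; 2^50 ≡ 1 — hits 1, so not a primitive root.
g = 3: 3^125 ≡ 1 — hits 1, so not a primitive root.
g = 4: 4^125 ≡ 1 — hits 1, so not a primitive root.
g = 5: 5^125 ≡ 1 — hits 1, so not a primitive root.
g = 6: 6^125 ≡ 250; 6^50 ≡ 219 — none is 1, so 6 is a primitive root.
So 6 is the smallest generator of (Z/251Z)^×.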